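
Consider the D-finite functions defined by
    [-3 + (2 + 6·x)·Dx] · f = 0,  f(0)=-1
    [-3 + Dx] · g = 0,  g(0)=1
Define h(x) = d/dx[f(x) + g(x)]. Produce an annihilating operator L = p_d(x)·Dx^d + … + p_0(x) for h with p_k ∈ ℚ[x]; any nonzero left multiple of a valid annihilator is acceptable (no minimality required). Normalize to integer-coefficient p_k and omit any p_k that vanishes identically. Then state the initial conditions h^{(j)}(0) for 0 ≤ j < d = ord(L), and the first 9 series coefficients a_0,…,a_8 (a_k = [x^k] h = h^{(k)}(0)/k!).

L = (-15 - 18·x) + (-1 - 24·x - 36·x^2)·Dx + (2 + 10·x + 12·x^2)·Dx^2  (order 2).
h: a_k = 3/2, 45/4, 135/16, 837/32, -5913/256, 245187/2560, -2494881/10240, 98700039/143360, -4431983931/2293760, …
ICs: h(0) = 3/2, h′(0) = 45/4.

f: a_k = -1, -3/2, 9/8, -27/16, 405/128, -1701/256, 15309/1024, -72171/2048, 2814669/32768, …
g: a_k = 1, 3, 9/2, 9/2, 27/8, 81/40, 81/80, 243/560, 729/4480, …
h₀=f+g: left-lcm gives L₀, ord ≤ 2.
h₀' ⇒ L via d/dx closure of L₀.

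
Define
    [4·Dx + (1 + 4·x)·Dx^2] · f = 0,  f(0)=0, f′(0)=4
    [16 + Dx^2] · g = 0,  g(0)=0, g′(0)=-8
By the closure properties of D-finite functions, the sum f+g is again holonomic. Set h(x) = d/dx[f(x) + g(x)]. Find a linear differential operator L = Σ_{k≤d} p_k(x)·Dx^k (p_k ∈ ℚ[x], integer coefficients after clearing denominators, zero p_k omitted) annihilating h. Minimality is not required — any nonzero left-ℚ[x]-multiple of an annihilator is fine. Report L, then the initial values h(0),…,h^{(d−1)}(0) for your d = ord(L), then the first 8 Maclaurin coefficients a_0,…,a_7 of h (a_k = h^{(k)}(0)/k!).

f: a_k = 0, 4, -8, 64/3, -64, 1024/5, -2048/3, 16384/7, …
g: a_k = 0, -8, 0, 64/3, 0, -256/15, 0, 2048/315, …
L₀ := lclm(L_f,L_g); ord L₀ ≤ 2+2.
Differentiate: ansatz ord ≤ ord L₀ ⇒ L.
L = (448 + 512·x + 1024·x^2) + (48 + 320·x + 768·x^2 + 1024·x^3)·Dx + (28 + 32·x + 64·x^2)·Dx^2 + (3 + 20·x + 48·x^2 + 64·x^3)·Dx^3  (order 3).
h: a_k = -4, -16, 128, -256, 2816/3, -4096, 739328/45, -65536, …
ICs: h(0) = -4, h′(0) = -16, h′′(0) = 256.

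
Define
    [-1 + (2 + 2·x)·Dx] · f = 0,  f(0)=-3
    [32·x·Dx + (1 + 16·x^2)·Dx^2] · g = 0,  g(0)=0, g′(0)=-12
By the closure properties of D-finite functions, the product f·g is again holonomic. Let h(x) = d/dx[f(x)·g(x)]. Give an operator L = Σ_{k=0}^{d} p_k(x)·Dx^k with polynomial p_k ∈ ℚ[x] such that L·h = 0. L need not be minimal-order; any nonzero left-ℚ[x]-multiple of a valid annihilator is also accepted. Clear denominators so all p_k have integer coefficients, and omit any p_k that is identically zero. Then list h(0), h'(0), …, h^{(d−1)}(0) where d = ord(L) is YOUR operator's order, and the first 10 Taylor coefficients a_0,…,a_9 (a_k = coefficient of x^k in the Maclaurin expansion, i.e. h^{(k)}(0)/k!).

f: a_k = -3, -3/2, 3/8, -3/16, 15/128, -21/256, 63/1024, -99/2048, 1287/32768, -2145/65536, …
g: a_k = 0, -12, 0, 64, 0, -3072/5, 0, 49152/7, 0, -262144/3, …
Sym-product of L_f,L_g gives L₀ (≤ ord 2).
Derive L from L₀ (diff closure).
L = (125 + 640·x - 5728·x^2 - 6144·x^3 - 768·x^4) + (268 + 1164·x - 10368·x^2 - 29696·x^3 - 21504·x^4 - 3072·x^5)·Dx + (12 - 232·x - 372·x^2 - 4096·x^3 - 9088·x^4 - 6144·x^5 - 1024·x^6)·Dx^2  (order 2).
h: a_k = 36, 36, -1179/2, -375, 298527/32, 874161/160, -190747479/1280, -186762981/2240, 136615054293/57344, 74434305481/57344, …
ICs: h(0) = 36, h′(0) = 36.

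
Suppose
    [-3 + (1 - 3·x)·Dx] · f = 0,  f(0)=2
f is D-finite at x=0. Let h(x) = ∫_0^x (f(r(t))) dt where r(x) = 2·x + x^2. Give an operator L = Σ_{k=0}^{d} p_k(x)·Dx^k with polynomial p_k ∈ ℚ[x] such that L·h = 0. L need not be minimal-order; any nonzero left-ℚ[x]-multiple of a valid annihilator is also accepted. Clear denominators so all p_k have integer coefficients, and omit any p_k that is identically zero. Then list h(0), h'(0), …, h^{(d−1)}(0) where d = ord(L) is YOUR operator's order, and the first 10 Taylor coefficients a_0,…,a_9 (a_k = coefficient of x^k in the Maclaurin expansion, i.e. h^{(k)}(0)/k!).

f: a_k = 2, 6, 18, 54, 162, 486, 1458, 4374, 13122, 39366, …
Substitute x→r, Dx→(1/r')Dx; clear ⇒ L₀.
h=∫₀ˣh₀: take L = L₀·Dx.
L = (6 + 6·x)·Dx + (-1 + 6·x + 3·x^2)·Dx^2  (order 2).
h: a_k = 0, 2, 6, 26, 126, 3258/5, 3510, 136134/7, 109998, 632034, …
ICs: h(0) = 0, h′(0) = 2.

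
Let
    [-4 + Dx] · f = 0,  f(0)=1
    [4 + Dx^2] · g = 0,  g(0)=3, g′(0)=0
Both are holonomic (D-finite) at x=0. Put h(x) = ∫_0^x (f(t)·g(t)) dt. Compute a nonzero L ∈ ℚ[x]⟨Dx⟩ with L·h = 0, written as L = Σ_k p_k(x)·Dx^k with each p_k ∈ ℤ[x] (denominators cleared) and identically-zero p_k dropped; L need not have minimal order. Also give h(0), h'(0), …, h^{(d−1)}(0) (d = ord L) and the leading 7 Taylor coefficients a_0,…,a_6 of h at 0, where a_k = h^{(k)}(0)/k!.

f: a_k = 1, 4, 8, 32/3, 32/3, 128/15, 256/45, …
g: a_k = 3, 0, -6, 0, 2, 0, -4/15, …
f·g: L₀ = L_f ⊗_s L_g, ord ≤ 1·2.
Integrate: L := L₀·Dx.
L = 20·Dx - 8·Dx^2 + Dx^3  (order 3).
h: a_k = 0, 3, 6, 6, 2, -14/5, -76/15, …
ICs: h(0) = 0, h′(0) = 3, h′′(0) = 12.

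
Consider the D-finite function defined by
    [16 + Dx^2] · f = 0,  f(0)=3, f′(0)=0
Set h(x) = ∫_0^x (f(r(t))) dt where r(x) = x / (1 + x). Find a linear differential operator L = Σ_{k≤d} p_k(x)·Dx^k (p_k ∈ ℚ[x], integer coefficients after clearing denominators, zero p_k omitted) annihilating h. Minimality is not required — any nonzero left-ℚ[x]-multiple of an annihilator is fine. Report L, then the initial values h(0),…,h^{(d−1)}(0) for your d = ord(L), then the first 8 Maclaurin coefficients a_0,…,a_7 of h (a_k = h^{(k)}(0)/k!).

L = 16·Dx + (2 + 6·x + 6·x^2 + 2·x^3)·Dx^2 + (1 + 4·x + 6·x^2 + 4·x^3 + x^4)·Dx^3  (order 3).
h: a_k = 0, 3, 0, -8, 12, -8, -16/3, 392/15, …
ICs: h(0) = 0, h′(0) = 3, h′′(0) = 0.

f: a_k = 3, 0, -24, 0, 32, 0, -256/15, 0, …
Change of var in L_f (x↦r) gives L₀.
Integrate: L := L₀·Dx.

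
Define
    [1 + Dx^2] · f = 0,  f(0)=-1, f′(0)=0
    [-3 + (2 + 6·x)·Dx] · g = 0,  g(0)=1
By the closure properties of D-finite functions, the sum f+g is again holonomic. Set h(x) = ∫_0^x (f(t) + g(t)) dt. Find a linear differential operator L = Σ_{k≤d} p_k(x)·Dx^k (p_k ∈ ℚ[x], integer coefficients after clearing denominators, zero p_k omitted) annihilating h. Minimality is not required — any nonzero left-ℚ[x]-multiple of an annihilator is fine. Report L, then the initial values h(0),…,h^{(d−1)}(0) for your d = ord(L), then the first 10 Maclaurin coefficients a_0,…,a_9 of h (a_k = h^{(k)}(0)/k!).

L = (-93 - 72·x - 108·x^2)·Dx + (-10 + 18·x + 216·x^2 + 216·x^3)·Dx^2 + (-93 - 72·x - 108·x^2)·Dx^3 + (-10 + 18·x + 216·x^2 + 216·x^3)·Dx^4  (order 4).
h: a_k = 0, 0, 3/4, -5/24, 27/64, -1231/1920, 567/512, -688841/322560, 72171/16384, -886620991/92897280, …
ICs: h(0) = 0, h′(0) = 0, h′′(0) = 3/2, h′′′(0) = -5/4.

f: a_k = -1, 0, 1/2, 0, -1/24, 0, 1/720, 0, -1/40320, 0, …
g: a_k = 1, 3/2, -9/8, 27/16, -405/128, 1701/256, -15309/1024, 72171/2048, -2814669/32768, 14073345/65536, …
Weyl lclm of L_f,L_g ⇒ L₀ (ord ≤ 3).
∫: right-multiply L₀ by Dx.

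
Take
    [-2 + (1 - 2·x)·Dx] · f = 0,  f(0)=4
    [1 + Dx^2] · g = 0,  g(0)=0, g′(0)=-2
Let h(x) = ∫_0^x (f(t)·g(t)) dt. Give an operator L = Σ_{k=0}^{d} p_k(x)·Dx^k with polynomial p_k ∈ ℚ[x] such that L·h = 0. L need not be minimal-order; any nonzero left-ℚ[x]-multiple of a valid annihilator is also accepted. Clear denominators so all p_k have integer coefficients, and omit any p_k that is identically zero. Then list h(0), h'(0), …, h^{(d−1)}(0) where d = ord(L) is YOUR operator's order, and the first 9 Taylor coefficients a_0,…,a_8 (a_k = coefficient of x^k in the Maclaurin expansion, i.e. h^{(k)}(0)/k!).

f: a_k = 4, 8, 16, 32, 64, 128, 256, 512, 1024, …
g: a_k = 0, -2, 0, 1/3, 0, -1/60, 0, 1/2520, 0, …
Product ⇒ symmetric product L₀, ord ≤ 2.
∫: right-multiply L₀ by Dx.
L = (-1 + 2·x)·Dx + 4·Dx^2 + (-1 + 2·x)·Dx^3  (order 3).
h: a_k = 0, 0, -4, -16/3, -23/3, -184/15, -1841/90, -526/15, -309287/5040, …
ICs: h(0) = 0, h′(0) = 0, h′′(0) = -8.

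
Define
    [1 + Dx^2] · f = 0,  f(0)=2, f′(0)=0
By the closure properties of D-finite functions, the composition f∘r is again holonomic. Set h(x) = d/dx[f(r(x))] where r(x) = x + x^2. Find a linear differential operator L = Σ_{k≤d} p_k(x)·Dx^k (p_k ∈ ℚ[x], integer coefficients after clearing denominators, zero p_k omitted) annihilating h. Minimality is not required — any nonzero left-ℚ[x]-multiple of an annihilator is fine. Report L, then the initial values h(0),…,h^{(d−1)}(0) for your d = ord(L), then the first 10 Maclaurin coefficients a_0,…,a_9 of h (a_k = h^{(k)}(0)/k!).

f: a_k = 2, 0, -1, 0, 1/12, 0, -1/360, 0, 1/20160, 0, …
h₀=f(r): pull back L_f along r ⇒ L₀.
Derive L from L₀ (diff closure).
L = (13 + 8·x + 24·x^2 + 32·x^3 + 16·x^4) + (-6 - 12·x)·Dx + (1 + 4·x + 4·x^2)·Dx^2  (order 2).
h: a_k = 0, -2, -6, -11/3, 5/3, 179/60, 133/60, 841/2520, -139/280, -73081/181440, …
ICs: h(0) = 0, h′(0) = -2.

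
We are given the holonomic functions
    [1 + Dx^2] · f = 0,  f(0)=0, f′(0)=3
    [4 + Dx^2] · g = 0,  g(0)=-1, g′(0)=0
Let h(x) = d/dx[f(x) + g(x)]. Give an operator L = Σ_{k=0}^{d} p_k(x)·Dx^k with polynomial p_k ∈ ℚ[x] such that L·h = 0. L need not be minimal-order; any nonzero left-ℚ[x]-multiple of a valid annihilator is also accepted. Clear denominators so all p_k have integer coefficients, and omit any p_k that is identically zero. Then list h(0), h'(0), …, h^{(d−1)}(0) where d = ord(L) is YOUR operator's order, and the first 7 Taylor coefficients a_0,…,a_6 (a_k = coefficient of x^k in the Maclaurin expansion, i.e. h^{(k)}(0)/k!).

L = 4 + 5·Dx^2 + Dx^4  (order 4).
h: a_k = 3, 4, -3/2, -8/3, 1/8, 8/15, -1/240, …
ICs: h(0) = 3, h′(0) = 4, h′′(0) = -3, h′′′(0) = -16.

f: a_k = 0, 3, 0, -1/2, 0, 1/40, 0, …
g: a_k = -1, 0, 2, 0, -2/3, 0, 4/45, …
f+g: L₀ = lclm(L_f,L_g), ord ≤ 2+2.
Derive L from L₀ (diff closure).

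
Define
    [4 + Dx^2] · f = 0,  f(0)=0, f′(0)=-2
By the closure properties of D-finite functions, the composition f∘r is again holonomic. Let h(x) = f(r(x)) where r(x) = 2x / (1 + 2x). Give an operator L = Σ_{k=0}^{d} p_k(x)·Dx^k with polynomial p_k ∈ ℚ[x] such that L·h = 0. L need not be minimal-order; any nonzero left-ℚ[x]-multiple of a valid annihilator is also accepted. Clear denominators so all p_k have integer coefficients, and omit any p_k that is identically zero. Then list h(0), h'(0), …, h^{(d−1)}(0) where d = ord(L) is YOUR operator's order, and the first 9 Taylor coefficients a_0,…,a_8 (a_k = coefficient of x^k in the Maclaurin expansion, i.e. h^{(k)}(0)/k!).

L = 16 + (4 + 24·x + 48·x^2 + 32·x^3)·Dx + (1 + 8·x + 24·x^2 + 32·x^3 + 16·x^4)·Dx^2  (order 2).
h: a_k = 0, -4, 8, -16/3, -32, 2752/15, -640, 565504/315, -194048/45, …
ICs: h(0) = 0, h′(0) = -4.

f: a_k = 0, -2, 0, 4/3, 0, -4/15, 0, 8/315, 0, …
f∘r: x↦r, Dx↦Dx/r' in L_f ⇒ L₀.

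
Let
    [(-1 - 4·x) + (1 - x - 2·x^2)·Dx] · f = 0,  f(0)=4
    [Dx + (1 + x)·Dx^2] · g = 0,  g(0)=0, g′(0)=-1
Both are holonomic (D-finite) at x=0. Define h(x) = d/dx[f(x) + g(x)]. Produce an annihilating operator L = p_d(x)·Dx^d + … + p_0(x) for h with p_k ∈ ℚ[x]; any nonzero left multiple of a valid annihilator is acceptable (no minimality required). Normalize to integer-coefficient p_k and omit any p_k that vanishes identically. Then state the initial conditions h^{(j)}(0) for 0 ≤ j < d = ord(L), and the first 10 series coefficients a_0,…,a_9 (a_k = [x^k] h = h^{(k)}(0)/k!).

f: a_k = 4, 4, 12, 20, 44, 84, 172, 340, 684, 1364, …
g: a_k = 0, -1, 1/2, -1/3, 1/4, -1/5, 1/6, -1/7, 1/8, -1/9, …
h₀=f+g: left-lcm gives L₀, ord ≤ 3.
h₀' ⇒ L via d/dx closure of L₀.
L = (42 + 144·x + 144·x^2 + 96·x^3) + (28 + 172·x + 312·x^2 + 328·x^3 + 160·x^4)·Dx + (-7 - 14·x + 5·x^2 + 56·x^3 + 76·x^4 + 32·x^5)·Dx^2  (order 2).
h: a_k = 3, 25, 59, 177, 419, 1033, 2379, 5473, 12275, 27321, …
ICs: h(0) = 3, h′(0) = 25.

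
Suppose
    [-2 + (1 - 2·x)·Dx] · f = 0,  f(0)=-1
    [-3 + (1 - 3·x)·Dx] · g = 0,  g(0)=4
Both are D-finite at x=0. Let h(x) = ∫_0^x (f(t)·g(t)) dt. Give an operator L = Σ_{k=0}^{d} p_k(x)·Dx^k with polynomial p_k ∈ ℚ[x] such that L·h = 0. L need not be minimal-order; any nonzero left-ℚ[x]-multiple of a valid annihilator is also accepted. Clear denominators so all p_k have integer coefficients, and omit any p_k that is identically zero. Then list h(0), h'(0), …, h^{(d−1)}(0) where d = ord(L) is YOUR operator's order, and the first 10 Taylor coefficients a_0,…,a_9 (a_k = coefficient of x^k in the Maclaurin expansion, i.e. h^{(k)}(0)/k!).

L = (-5 + 12·x)·Dx + (1 - 5·x + 6·x^2)·Dx^2  (order 2).
h: a_k = 0, -4, -10, -76/3, -65, -844/5, -1330/3, -8236/7, -6305/2, -76684/9, …
ICs: h(0) = 0, h′(0) = -4.

f: a_k = -1, -2, -4, -8, -16, -32, -64, -128, -256, -512, …
g: a_k = 4, 12, 36, 108, 324, 972, 2916, 8748, 26244, 78732, …
L₀ := L_f ⊗_s L_g (sym. prod.), ord ≤ 1.
∫: right-multiply L₀ by Dx.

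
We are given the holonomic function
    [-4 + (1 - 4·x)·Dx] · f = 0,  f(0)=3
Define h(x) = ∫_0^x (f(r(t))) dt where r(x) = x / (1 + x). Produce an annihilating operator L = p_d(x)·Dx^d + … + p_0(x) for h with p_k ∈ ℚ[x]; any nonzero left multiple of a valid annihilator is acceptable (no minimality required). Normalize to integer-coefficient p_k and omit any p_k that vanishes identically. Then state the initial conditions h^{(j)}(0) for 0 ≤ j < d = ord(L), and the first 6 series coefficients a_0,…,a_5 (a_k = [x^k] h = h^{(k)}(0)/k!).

L = 4·Dx + (-1 + 2·x + 3·x^2)·Dx^2  (order 2).
h: a_k = 0, 3, 6, 12, 27, 324/5, …
ICs: h(0) = 0, h′(0) = 3.

f: a_k = 3, 12, 48, 192, 768, 3072, …
f∘r: x↦r, Dx↦Dx/r' in L_f ⇒ L₀.
Integrate: L := L₀·Dx.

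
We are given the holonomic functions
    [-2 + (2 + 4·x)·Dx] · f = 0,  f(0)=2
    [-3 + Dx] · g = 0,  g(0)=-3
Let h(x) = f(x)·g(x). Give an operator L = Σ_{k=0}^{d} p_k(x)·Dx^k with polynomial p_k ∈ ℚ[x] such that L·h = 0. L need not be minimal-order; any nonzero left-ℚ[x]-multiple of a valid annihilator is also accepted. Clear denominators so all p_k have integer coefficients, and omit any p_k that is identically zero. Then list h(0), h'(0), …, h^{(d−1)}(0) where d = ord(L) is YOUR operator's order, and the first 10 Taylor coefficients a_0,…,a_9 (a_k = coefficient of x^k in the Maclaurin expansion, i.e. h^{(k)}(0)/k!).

f: a_k = 2, 2, -1, 1, -5/4, 7/4, -21/8, 33/8, -429/64, 715/64, …
g: a_k = -3, -9, -27/2, -27/2, -81/8, -243/40, -243/80, -729/560, -2187/4480, -729/4480, …
Product ⇒ symmetric product L₀, ord ≤ 1.
L = (-4 - 6·x) + (1 + 2·x)·Dx  (order 1).
h: a_k = -6, -24, -42, -48, -39, -132/5, -63/5, -288/35, 117/140, -33/5, …
ICs: h(0) = -6.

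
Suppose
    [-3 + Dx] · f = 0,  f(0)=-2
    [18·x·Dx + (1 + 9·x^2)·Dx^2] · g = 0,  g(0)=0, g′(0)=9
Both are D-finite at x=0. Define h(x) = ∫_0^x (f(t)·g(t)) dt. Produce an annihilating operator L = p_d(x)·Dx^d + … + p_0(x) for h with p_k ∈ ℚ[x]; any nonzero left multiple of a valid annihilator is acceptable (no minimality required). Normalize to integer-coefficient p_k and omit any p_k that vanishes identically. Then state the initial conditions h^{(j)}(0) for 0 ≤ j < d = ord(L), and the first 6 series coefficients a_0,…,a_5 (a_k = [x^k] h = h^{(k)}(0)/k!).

f: a_k = -2, -6, -9, -9, -27/4, -81/20, …
g: a_k = 0, 9, 0, -27, 0, 729/5, …
Product ⇒ symmetric product L₀, ord ≤ 2.
h=∫h₀ ⇒ L = L₀·Dx.
L = (9 - 54·x + 81·x^2)·Dx + (-6 + 18·x - 54·x^2)·Dx^2 + (1 + 9·x^2)·Dx^3  (order 3).
h: a_k = 0, 0, -9, -18, -27/4, 81/5, …
ICs: h(0) = 0, h′(0) = 0, h′′(0) = -18.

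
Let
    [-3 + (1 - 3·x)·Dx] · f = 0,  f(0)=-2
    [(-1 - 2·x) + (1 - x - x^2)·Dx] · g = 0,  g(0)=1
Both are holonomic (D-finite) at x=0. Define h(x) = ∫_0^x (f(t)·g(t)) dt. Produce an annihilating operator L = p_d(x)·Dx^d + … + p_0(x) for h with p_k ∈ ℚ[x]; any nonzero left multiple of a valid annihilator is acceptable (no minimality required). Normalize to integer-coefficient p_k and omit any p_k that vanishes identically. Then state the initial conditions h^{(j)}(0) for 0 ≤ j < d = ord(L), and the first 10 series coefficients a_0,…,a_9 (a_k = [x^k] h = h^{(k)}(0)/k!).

L = (-4 + 4·x + 9·x^2)·Dx + (1 - 4·x + 2·x^2 + 3·x^3)·Dx^2  (order 2).
h: a_k = 0, -2, -4, -28/3, -45/2, -56, -428/3, -2594/7, -978, -23540/9, …
ICs: h(0) = 0, h′(0) = -2.

f: a_k = -2, -6, -18, -54, -162, -486, -1458, -4374, -13122, -39366, …
g: a_k = 1, 1, 2, 3, 5, 8, 13, 21, 34, 55, …
h₀=f·g: eliminate ⇒ L₀, order ≤ 1·1.
Integrate: L := L₀·Dx.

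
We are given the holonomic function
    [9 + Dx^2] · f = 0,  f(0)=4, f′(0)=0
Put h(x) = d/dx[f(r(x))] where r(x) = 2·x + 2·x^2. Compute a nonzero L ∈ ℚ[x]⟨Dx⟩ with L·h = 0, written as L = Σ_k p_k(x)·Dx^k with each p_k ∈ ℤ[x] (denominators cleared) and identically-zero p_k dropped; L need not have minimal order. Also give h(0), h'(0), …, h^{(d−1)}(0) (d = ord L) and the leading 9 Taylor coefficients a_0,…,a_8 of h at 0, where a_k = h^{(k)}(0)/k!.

f: a_k = 4, 0, -18, 0, 27/2, 0, -81/20, 0, 729/1120, …
f∘r: x↦r, Dx↦Dx/r' in L_f ⇒ L₀.
h=h₀': d/dx-closure on L₀ ⇒ L.
L = (48 + 288·x + 864·x^2 + 1152·x^3 + 576·x^4) + (-6 - 12·x)·Dx + (1 + 4·x + 4·x^2)·Dx^2  (order 2).
h: a_k = 0, -144, -432, 576, 4320, 31104/5, -24192/5, -981504/35, -1213056/35, …
ICs: h(0) = 0, h′(0) = -144.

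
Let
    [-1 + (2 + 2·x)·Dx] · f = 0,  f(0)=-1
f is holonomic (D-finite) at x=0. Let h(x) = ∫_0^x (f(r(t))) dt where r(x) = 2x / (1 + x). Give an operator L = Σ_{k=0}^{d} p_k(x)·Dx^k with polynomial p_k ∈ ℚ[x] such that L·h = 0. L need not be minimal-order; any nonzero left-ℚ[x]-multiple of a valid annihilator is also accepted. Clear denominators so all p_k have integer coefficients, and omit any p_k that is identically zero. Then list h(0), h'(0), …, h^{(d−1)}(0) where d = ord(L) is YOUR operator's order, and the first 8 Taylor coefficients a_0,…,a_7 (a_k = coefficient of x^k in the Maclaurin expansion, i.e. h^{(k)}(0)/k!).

f: a_k = -1, -1/2, 1/8, -1/16, 5/128, -7/256, 21/1024, -33/2048, …
Change of var in L_f (x↦r) gives L₀.
h=∫h₀ ⇒ L = L₀·Dx.
L = -Dx + (1 + 4·x + 3·x^2)·Dx^2  (order 2).
h: a_k = 0, -1, -1/2, 1/2, -5/8, 37/40, -25/16, 327/112, …
ICs: h(0) = 0, h′(0) = -1.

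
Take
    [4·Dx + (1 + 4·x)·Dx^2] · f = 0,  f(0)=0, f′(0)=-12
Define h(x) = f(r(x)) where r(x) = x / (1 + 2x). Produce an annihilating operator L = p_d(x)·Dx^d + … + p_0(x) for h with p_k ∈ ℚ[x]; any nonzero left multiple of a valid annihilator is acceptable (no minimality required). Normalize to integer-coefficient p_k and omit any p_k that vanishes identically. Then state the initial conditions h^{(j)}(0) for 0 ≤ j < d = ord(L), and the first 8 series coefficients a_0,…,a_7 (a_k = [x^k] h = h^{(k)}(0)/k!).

L = (8 + 24·x)·Dx + (1 + 8·x + 12·x^2)·Dx^2  (order 2).
h: a_k = 0, -12, 48, -208, 960, -23232/5, 23296, -839424/7, …
ICs: h(0) = 0, h′(0) = -12.

f: a_k = 0, -12, 24, -64, 192, -3072/5, 2048, -49152/7, …
Substitute x→r, Dx→(1/r')Dx; clear ⇒ L₀.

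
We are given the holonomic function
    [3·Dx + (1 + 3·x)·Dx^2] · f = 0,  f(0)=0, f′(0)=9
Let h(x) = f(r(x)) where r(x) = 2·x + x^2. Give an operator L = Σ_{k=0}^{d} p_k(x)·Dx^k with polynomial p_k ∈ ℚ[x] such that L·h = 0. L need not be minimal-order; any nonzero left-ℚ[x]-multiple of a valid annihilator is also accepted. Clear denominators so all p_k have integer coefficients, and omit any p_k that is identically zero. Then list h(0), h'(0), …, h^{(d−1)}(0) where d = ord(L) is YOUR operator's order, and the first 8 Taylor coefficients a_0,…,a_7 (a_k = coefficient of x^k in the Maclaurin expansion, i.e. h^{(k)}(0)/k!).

f: a_k = 0, 9, -27/2, 27, -243/4, 729/5, -729/2, 6561/7, …
L₀ from L_f via x↦r, Dx↦r'^{-1}Dx.
L = (5 + 6·x + 3·x^2)·Dx + (1 + 7·x + 9·x^2 + 3·x^3)·Dx^2  (order 2).
h: a_k = 0, 18, -45, 162, -1323/2, 14418/5, -13095, 428166/7, …
ICs: h(0) = 0, h′(0) = 18.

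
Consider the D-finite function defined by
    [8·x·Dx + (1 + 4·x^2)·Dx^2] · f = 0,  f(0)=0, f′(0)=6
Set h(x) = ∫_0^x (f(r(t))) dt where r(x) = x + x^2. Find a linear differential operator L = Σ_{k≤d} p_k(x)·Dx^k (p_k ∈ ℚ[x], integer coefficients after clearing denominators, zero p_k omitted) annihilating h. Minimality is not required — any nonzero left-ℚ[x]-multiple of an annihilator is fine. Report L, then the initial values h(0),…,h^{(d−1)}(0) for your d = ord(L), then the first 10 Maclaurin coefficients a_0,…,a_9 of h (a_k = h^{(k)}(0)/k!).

L = (-2 + 8·x + 32·x^2 + 48·x^3 + 24·x^4)·Dx^2 + (1 + 2·x + 4·x^2 + 16·x^3 + 20·x^4 + 8·x^5)·Dx^3  (order 3).
h: a_k = 0, 0, 3, 2, -2, -24/5, -4/5, 88/7, 120/7, -64/3, …
ICs: h(0) = 0, h′(0) = 0, h′′(0) = 6.

f: a_k = 0, 6, 0, -8, 0, 96/5, 0, -384/7, 0, 512/3, …
h₀=f(r): pull back L_f along r ⇒ L₀.
h=∫₀ˣh₀: take L = L₀·Dx.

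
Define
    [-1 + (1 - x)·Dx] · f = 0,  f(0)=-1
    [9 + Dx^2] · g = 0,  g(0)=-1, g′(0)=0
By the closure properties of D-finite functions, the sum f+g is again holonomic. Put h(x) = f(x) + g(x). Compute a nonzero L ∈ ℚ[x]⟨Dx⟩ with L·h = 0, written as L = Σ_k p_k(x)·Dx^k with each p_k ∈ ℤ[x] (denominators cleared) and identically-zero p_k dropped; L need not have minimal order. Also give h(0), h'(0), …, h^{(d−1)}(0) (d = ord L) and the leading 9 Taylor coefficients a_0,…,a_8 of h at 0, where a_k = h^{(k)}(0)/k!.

f: a_k = -1, -1, -1, -1, -1, -1, -1, -1, -1, …
g: a_k = -1, 0, 9/2, 0, -27/8, 0, 81/80, 0, -729/4480, …
L₀ := lclm(L_f,L_g); ord L₀ ≤ 1+2.
L = (135 - 162·x + 81·x^2) + (-99 + 261·x - 243·x^2 + 81·x^3)·Dx + (15 - 18·x + 9·x^2)·Dx^2 + (-11 + 29·x - 27·x^2 + 9·x^3)·Dx^3  (order 3).
h: a_k = -2, -1, 7/2, -1, -35/8, -1, 1/80, -1, -5209/4480, …
ICs: h(0) = -2, h′(0) = -1, h′′(0) = 7.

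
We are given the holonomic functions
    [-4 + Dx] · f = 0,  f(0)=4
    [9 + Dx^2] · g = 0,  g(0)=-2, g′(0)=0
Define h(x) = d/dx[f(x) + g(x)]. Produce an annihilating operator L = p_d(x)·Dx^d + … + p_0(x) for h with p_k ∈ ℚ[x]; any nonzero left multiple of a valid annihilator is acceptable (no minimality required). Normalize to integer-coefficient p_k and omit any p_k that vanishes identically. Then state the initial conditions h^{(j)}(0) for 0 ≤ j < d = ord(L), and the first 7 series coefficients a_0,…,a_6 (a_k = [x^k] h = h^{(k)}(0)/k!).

L = 36 - 9·Dx + 4·Dx^2 - Dx^3  (order 3).
h: a_k = 16, 82, 128, 431/3, 512/3, 8921/60, 4096/45, …
ICs: h(0) = 16, h′(0) = 82, h′′(0) = 256.

f: a_k = 4, 16, 32, 128/3, 128/3, 512/15, 1024/45, …
g: a_k = -2, 0, 9, 0, -27/4, 0, 81/40, …
Weyl lclm of L_f,L_g ⇒ L₀ (ord ≤ 3).
h=h₀': d/dx-closure on L₀ ⇒ L.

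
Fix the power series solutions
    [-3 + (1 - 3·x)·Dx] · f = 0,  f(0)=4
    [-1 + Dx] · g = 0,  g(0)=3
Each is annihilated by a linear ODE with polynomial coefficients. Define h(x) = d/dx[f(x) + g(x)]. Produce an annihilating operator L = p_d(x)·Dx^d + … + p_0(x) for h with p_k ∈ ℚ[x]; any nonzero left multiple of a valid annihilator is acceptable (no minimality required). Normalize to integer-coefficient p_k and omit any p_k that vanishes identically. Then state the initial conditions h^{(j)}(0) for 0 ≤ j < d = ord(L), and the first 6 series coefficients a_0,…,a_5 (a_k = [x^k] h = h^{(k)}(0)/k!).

f: a_k = 4, 12, 36, 108, 324, 972, …
g: a_k = 3, 3, 3/2, 1/2, 1/8, 1/40, …
h₀=f+g: left-lcm gives L₀, ord ≤ 2.
h₀' ⇒ L via d/dx closure of L₀.
L = (48 + 18·x) + (-53 - 6·x + 9·x^2)·Dx + (5 - 12·x - 9·x^2)·Dx^2  (order 2).
h: a_k = 15, 75, 651/2, 2593/2, 38881/8, 699841/40, …
ICs: h(0) = 15, h′(0) = 75.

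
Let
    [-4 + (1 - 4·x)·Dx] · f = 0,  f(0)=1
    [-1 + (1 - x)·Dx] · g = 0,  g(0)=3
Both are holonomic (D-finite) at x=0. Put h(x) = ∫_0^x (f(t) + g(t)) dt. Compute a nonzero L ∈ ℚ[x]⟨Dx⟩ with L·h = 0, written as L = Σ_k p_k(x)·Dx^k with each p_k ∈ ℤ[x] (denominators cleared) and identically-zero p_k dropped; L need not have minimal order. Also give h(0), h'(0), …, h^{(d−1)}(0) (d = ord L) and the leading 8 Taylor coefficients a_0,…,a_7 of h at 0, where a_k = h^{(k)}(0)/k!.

L = -8·Dx + (10 - 16·x)·Dx^2 + (-1 + 5·x - 4·x^2)·Dx^3  (order 3).
h: a_k = 0, 4, 7/2, 19/3, 67/4, 259/5, 1027/6, 4099/7, …
ICs: h(0) = 0, h′(0) = 4, h′′(0) = 7.

f: a_k = 1, 4, 16, 64, 256, 1024, 4096, 16384, …
g: a_k = 3, 3, 3, 3, 3, 3, 3, 3, …
L₀ := lclm(L_f,L_g); ord L₀ ≤ 1+1.
Integrate: L := L₀·Dx.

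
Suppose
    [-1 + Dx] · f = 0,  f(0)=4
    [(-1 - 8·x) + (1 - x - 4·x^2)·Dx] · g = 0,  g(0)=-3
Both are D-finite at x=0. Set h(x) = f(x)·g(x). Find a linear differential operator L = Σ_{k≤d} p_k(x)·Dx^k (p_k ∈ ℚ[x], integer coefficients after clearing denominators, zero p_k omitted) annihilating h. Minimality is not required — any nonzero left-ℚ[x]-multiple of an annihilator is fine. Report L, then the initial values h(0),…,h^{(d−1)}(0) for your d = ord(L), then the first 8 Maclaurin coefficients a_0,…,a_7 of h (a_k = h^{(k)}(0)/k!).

f: a_k = 4, 4, 2, 2/3, 1/6, 1/30, 1/180, 1/1260, …
g: a_k = -3, -3, -15, -27, -87, -195, -543, -1323, …
L₀ := L_f ⊗_s L_g (sym. prod.), ord ≤ 1.
L = (2 + 7·x - 4·x^2) + (-1 + x + 4·x^2)·Dx  (order 1).
h: a_k = -12, -24, -78, -176, -977/2, -5963/5, -188797/60, -831287/105, …
ICs: h(0) = -12.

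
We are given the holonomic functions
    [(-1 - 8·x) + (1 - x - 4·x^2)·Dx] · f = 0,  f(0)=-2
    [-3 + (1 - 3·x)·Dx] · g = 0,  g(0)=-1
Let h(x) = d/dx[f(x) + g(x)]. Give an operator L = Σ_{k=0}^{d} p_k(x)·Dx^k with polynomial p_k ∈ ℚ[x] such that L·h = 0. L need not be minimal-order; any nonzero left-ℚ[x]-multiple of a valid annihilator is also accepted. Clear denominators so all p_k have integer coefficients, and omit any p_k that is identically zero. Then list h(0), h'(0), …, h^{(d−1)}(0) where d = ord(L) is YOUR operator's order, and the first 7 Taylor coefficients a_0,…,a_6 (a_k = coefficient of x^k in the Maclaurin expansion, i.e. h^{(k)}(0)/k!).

L = (54 - 288·x + 1728·x^2 - 2304·x^3 + 1728·x^4) + (-42·x - 144·x^2 + 1248·x^3 - 2088·x^4 + 1728·x^5)·Dx + (-1 + 16·x - 71·x^2 + 96·x^3 + 72·x^4 - 312·x^5 + 288·x^6)·Dx^2  (order 2).
h: a_k = -5, -38, -135, -556, -1865, -6546, -21483, …
ICs: h(0) = -5, h′(0) = -38.

f: a_k = -2, -2, -10, -18, -58, -130, -362, …
g: a_k = -1, -3, -9, -27, -81, -243, -729, …
h₀=f+g: left-lcm gives L₀, ord ≤ 2.
h=h₀': d/dx-closure on L₀ ⇒ L.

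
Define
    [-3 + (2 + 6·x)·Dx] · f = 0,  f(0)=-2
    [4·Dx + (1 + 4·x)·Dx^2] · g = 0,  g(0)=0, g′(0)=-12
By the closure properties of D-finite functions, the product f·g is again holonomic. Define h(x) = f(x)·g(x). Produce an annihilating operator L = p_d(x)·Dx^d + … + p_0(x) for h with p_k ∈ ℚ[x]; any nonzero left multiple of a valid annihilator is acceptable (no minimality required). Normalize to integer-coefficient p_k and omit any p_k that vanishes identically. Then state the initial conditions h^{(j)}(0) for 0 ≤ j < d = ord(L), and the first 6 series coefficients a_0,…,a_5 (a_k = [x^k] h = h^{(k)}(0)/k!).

f: a_k = -2, -3, 9/4, -27/8, 405/64, -1701/128, …
g: a_k = 0, -12, 24, -64, 192, -3072/5, …
Sym-product of L_f,L_g gives L₀ (≤ ord 2).
L = (3 + 36·x) + (4 + 12·x)·Dx + (4 + 40·x + 132·x^2 + 144·x^3)·Dx^2  (order 2).
h: a_k = 0, 24, -12, 29, -195/2, 28149/80, …
ICs: h(0) = 0, h′(0) = 24.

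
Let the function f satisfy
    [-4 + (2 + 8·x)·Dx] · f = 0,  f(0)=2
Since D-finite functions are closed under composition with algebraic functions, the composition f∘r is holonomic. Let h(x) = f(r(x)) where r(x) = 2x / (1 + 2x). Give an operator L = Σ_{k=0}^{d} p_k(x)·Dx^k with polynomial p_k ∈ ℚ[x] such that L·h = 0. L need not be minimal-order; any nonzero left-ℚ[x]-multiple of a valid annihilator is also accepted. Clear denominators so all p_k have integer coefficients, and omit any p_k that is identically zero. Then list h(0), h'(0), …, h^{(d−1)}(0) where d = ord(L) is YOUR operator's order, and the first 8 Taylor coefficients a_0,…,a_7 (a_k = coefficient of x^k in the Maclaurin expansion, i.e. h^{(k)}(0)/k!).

L = -4 + (1 + 12·x + 20·x^2)·Dx  (order 1).
h: a_k = 2, 8, -32, 160, -960, 6528, -48128, 374272, …
ICs: h(0) = 2.

f: a_k = 2, 4, -4, 8, -20, 56, -168, 528, …
L₀ from L_f via x↦r, Dx↦r'^{-1}Dx.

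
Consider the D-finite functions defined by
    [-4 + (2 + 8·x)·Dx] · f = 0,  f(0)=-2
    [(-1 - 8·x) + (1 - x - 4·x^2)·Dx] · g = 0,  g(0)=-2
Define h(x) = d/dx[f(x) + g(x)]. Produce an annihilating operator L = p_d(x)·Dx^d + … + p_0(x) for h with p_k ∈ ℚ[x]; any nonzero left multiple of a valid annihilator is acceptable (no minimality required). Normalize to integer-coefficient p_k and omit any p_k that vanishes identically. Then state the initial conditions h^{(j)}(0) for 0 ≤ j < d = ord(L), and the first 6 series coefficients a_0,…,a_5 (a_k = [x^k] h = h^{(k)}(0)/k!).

L = (-114 - 780·x - 2688·x^2 - 2688·x^3 - 3840·x^4) + (-21 - 420·x - 2778·x^2 - 7200·x^3 - 10272·x^4 - 11520·x^5)·Dx + (6 + 57·x + 153·x^2 + 4·x^3 - 816·x^4 - 2624·x^5 - 2560·x^6)·Dx^2  (order 2).
h: a_k = -6, -12, -78, -152, -930, -1164, …
ICs: h(0) = -6, h′(0) = -12.

f: a_k = -2, -4, 4, -8, 20, -56, …
g: a_k = -2, -2, -10, -18, -58, -130, …
h₀=f+g: left-lcm gives L₀, ord ≤ 2.
Derive L from L₀ (diff closure).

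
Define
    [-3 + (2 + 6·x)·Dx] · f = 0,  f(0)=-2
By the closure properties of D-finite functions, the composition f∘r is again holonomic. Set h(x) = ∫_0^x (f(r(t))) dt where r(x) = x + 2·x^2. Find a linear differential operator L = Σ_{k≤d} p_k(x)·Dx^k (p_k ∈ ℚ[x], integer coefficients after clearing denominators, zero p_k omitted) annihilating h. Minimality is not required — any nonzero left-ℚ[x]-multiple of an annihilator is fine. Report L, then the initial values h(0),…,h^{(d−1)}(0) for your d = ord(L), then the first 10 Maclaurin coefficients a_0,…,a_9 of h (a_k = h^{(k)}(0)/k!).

L = (-3 - 12·x)·Dx + (2 + 6·x + 12·x^2)·Dx^2  (order 2).
h: a_k = 0, -2, -3/2, -5/4, 45/32, -63/64, -135/256, 11205/3584, -41715/8192, 31365/16384, …
ICs: h(0) = 0, h′(0) = -2.

f: a_k = -2, -3, 9/4, -27/8, 405/64, -1701/128, 15309/512, -72171/1024, 2814669/16384, -14073345/32768, …
h₀=f(r): pull back L_f along r ⇒ L₀.
∫: right-multiply L₀ by Dx.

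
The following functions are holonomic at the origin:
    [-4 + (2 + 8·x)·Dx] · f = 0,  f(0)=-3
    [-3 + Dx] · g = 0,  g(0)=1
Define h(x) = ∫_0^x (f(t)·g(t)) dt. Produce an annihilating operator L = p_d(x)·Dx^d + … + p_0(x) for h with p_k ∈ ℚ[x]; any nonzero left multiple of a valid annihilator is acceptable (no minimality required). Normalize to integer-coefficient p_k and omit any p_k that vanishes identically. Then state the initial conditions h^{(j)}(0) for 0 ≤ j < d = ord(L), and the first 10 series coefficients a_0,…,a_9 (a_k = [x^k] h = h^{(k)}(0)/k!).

f: a_k = -3, -6, 6, -12, 30, -84, 252, -792, 2574, -8580, …
g: a_k = 1, 3, 9/2, 9/2, 27/8, 81/40, 81/80, 243/560, 729/4480, 243/4480, …
L₀ := L_f ⊗_s L_g (sym. prod.), ord ≤ 1.
h=∫₀ˣh₀: take L = L₀·Dx.
L = (-5 - 12·x)·Dx + (1 + 4·x)·Dx^2  (order 2).
h: a_k = 0, -3, -15/2, -17/2, -69/8, -129/40, -631/80, 1377/112, -176247/4480, 514669/4480, …
ICs: h(0) = 0, h′(0) = -3.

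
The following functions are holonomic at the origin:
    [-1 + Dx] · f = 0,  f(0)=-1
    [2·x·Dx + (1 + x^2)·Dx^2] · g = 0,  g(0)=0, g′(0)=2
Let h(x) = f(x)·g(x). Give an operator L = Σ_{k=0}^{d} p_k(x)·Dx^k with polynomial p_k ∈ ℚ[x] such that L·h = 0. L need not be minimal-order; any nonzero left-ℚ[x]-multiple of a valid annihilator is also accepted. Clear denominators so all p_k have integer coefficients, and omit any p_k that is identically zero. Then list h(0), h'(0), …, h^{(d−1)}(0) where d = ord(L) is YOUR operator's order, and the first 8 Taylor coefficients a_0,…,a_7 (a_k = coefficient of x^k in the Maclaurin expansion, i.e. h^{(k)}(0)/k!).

L = (1 - 2·x + x^2) + (-2 + 2·x - 2·x^2)·Dx + (1 + x^2)·Dx^2  (order 2).
h: a_k = 0, -2, -2, -1/3, 1/3, -3/20, -11/36, 31/280, …
ICs: h(0) = 0, h′(0) = -2.

f: a_k = -1, -1, -1/2, -1/6, -1/24, -1/120, -1/720, -1/5040, …
g: a_k = 0, 2, 0, -2/3, 0, 2/5, 0, -2/7, …
L₀ := L_f ⊗_s L_g (sym. prod.), ord ≤ 2.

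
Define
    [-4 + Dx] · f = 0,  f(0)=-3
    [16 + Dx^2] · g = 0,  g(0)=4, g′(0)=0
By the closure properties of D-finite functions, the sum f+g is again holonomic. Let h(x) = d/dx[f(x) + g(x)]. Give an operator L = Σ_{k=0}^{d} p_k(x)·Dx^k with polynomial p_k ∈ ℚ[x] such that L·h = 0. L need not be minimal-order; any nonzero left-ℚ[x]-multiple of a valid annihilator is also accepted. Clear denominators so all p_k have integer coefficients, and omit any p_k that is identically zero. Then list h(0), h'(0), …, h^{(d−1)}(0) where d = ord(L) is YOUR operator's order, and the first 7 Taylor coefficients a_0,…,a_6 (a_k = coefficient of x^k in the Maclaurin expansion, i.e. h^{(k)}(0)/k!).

L = 64 - 16·Dx + 4·Dx^2 - Dx^3  (order 3).
h: a_k = -12, -112, -96, 128/3, -128, -3584/15, -1024/15, …
ICs: h(0) = -12, h′(0) = -112, h′′(0) = -192.

f: a_k = -3, -12, -24, -32, -32, -128/5, -256/15, …
g: a_k = 4, 0, -32, 0, 128/3, 0, -1024/45, …
h₀=f+g: left-lcm gives L₀, ord ≤ 3.
h=h₀': d/dx-closure on L₀ ⇒ L.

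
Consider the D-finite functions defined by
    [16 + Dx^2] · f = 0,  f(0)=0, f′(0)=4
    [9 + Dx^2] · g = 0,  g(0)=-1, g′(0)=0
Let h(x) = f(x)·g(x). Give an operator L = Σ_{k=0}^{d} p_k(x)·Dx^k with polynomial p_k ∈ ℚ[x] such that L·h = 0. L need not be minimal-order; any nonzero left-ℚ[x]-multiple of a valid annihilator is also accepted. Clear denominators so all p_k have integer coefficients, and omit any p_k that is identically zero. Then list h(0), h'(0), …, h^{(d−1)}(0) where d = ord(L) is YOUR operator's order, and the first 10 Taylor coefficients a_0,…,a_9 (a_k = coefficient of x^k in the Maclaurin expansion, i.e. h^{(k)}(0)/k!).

f: a_k = 0, 4, 0, -32/3, 0, 128/15, 0, -1024/315, 0, 2048/2835, …
g: a_k = -1, 0, 9/2, 0, -27/8, 0, 81/80, 0, -729/4480, 0, …
Sym-product of L_f,L_g gives L₀ (≤ ord 4).
L = 49 + 50·Dx^2 + Dx^4  (order 4).
h: a_k = 0, -4, 0, 86/3, 0, -2101/30, 0, 102943/1260, 0, -5044201/90720, …
ICs: h(0) = 0, h′(0) = -4, h′′(0) = 0, h′′′(0) = 172.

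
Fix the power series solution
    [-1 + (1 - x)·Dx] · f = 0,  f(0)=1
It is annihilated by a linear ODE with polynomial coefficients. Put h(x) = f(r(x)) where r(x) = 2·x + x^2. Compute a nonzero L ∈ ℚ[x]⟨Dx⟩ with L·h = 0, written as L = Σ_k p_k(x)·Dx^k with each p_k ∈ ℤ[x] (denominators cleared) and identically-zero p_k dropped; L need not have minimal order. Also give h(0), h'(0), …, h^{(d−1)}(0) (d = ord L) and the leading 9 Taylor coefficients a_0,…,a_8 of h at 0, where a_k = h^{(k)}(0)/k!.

f: a_k = 1, 1, 1, 1, 1, 1, 1, 1, 1, …
Change of var in L_f (x↦r) gives L₀.
L = (2 + 2·x) + (-1 + 2·x + x^2)·Dx  (order 1).
h: a_k = 1, 2, 5, 12, 29, 70, 169, 408, 985, …
ICs: h(0) = 1.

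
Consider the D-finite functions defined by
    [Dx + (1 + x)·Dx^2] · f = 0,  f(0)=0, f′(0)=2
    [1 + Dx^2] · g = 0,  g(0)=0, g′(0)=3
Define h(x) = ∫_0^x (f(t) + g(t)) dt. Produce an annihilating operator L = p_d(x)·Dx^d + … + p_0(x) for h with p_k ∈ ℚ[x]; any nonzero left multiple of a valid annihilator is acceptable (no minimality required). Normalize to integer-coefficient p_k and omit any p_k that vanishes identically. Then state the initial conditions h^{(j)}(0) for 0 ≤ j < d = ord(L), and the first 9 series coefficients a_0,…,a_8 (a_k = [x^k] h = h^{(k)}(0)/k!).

f: a_k = 0, 2, -1, 2/3, -1/2, 2/5, -1/3, 2/7, -1/4, …
g: a_k = 0, 3, 0, -1/2, 0, 1/40, 0, -1/1680, 0, …
f+g: L₀ = lclm(L_f,L_g), ord ≤ 2+2.
h=∫h₀ ⇒ L = L₀·Dx.
L = (7 + 2·x + x^2)·Dx^2 + (3 + 5·x + 3·x^2 + x^3)·Dx^3 + (7 + 2·x + x^2)·Dx^4 + (3 + 5·x + 3·x^2 + x^3)·Dx^5  (order 5).
h: a_k = 0, 0, 5/2, -1/3, 1/24, -1/10, 17/240, -1/21, 479/13440, …
ICs: h(0) = 0, h′(0) = 0, h′′(0) = 5, h′′′(0) = -2, h′′′′(0) = 1.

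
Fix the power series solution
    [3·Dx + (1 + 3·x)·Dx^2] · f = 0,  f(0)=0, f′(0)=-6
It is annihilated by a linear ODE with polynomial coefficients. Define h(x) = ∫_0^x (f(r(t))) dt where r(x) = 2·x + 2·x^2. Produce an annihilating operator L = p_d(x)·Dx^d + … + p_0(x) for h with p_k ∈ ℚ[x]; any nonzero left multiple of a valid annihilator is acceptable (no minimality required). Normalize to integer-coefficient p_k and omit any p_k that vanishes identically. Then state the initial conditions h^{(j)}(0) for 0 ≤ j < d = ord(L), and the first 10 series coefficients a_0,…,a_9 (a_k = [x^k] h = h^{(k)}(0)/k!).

L = (4 + 12·x + 12·x^2)·Dx^2 + (1 + 8·x + 18·x^2 + 12·x^3)·Dx^3  (order 3).
h: a_k = 0, 0, -6, 8, -18, 252/5, -792/5, 3744/7, -13284/7, 6984, …
ICs: h(0) = 0, h′(0) = 0, h′′(0) = -12.

f: a_k = 0, -6, 9, -18, 81/2, -486/5, 243, -4374/7, 6561/4, -4374, …
Change of var in L_f (x↦r) gives L₀.
h=∫h₀ ⇒ L = L₀·Dx.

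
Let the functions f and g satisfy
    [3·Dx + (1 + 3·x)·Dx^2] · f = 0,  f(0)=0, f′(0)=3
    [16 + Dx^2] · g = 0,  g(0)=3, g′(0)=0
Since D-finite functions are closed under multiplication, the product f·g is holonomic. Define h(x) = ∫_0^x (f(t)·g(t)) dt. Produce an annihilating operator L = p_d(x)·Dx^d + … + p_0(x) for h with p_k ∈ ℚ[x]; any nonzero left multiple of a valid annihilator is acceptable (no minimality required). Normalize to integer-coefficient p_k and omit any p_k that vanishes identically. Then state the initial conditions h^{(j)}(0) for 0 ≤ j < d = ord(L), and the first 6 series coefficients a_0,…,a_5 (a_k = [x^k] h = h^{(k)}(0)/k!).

f: a_k = 0, 3, -9/2, 9, -81/4, 243/5, …
g: a_k = 3, 0, -24, 0, 32, 0, …
L₀ := L_f ⊗_s L_g (sym. prod.), ord ≤ 4.
Integrate: L := L₀·Dx.
L = (2272 + 127488·x + 781056·x^2 + 1769472·x^3 + 1327104·x^4)·Dx + (4416 + 50112·x + 165888·x^2 + 165888·x^3)·Dx^2 + (1022 + 19392·x + 102816·x^2 + 221184·x^3 + 165888·x^4)·Dx^3 + (276 + 3132·x + 10368·x^2 + 10368·x^3)·Dx^4 + (55 + 714·x + 3375·x^2 + 6912·x^3 + 5184·x^4)·Dx^5  (order 5).
h: a_k = 0, 0, 9/2, -9/2, -45/4, 189/20, …
ICs: h(0) = 0, h′(0) = 0, h′′(0) = 9, h′′′(0) = -27, h′′′′(0) = -270.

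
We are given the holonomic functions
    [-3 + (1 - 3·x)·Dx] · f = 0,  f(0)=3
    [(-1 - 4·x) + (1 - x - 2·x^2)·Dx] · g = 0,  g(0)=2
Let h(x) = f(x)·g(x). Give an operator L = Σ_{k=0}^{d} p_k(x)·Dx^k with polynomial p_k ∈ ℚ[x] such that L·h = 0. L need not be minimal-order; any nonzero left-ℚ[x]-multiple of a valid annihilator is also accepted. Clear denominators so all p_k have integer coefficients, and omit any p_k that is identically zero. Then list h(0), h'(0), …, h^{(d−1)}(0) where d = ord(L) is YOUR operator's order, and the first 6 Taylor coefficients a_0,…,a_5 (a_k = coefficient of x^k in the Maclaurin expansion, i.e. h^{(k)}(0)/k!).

f: a_k = 3, 9, 27, 81, 243, 729, …
g: a_k = 2, 2, 6, 10, 22, 42, …
Product ⇒ symmetric product L₀, ord ≤ 1.
L = (-4 + 2·x + 18·x^2) + (1 - 4·x + x^2 + 6·x^3)·Dx  (order 1).
h: a_k = 6, 24, 90, 300, 966, 3024, …
ICs: h(0) = 6.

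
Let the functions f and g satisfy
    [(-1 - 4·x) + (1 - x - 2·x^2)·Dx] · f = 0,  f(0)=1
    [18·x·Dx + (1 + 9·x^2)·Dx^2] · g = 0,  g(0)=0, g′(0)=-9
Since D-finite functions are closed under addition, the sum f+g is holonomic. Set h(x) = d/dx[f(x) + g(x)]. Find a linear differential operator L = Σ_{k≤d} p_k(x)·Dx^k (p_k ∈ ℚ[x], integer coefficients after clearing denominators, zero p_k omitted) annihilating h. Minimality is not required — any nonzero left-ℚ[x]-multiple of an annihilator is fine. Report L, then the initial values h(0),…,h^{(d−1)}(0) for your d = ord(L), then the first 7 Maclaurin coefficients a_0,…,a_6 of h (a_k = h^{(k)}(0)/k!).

L = (-18 + 72·x + 918·x^2 + 1872·x^3 + 4608·x^4 + 1296·x^6) + (8 + 30·x + 278·x^3 + 1788·x^4 + 3216·x^5 + 324·x^6 + 1296·x^7)·Dx + (-1 - 4·x - 24·x^2 - 4·x^3 - 103·x^4 + 300·x^5 + 312·x^6 + 108·x^7 + 216·x^8)·Dx^2  (order 2).
h: a_k = -8, 6, 96, 44, -624, 258, 7156, …
ICs: h(0) = -8, h′(0) = 6.

f: a_k = 1, 1, 3, 5, 11, 21, 43, …
g: a_k = 0, -9, 0, 27, 0, -729/5, 0, …
L₀ := lclm(L_f,L_g); ord L₀ ≤ 1+2.
h=h₀': d/dx-closure on L₀ ⇒ L.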